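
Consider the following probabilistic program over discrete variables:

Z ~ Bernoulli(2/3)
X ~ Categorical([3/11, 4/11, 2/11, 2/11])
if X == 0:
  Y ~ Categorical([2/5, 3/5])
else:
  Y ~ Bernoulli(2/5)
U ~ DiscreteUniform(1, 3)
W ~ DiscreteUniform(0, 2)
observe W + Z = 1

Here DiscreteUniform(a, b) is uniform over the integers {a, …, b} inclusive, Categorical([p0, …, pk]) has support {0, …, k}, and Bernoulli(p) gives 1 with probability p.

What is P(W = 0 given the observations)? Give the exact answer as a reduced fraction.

P(W = 0 | obs) = 2/3

Enumerate traces; 48 have nonzero weight after conditioning:
  (Z=0, X=0, Y=0, U=1, W=1) weight 2/495
  (Z=0, X=0, Y=0, U=2, W=1) weight 2/495
  (Z=0, X=0, Y=0, U=3, W=1) weight 2/495
  (Z=0, X=0, Y=1, U=1, W=1) weight 1/165
  (Z=0, X=0, Y=1, U=2, W=1) weight 1/165
  (Z=0, X=0, Y=1, U=3, W=1) weight 1/165
  (Z=0, X=1, Y=0, U=1, W=1) weight 4/495
  (Z=0, X=1, Y=0, U=2, W=1) weight 4/495
  (Z=1, X=0, Y=0, U=1, W=0) weight 4/495
  … 39 more
Group by W:
  weight(W=0) = 2/9
  weight(W=1) = 1/9
Total weight = 2/9 + 1/9 = 1/3
P(W=0 | obs) = 2/9 / 1/3 = 2/3
P(W=1 | obs) = 1/9 / 1/3 = 1/3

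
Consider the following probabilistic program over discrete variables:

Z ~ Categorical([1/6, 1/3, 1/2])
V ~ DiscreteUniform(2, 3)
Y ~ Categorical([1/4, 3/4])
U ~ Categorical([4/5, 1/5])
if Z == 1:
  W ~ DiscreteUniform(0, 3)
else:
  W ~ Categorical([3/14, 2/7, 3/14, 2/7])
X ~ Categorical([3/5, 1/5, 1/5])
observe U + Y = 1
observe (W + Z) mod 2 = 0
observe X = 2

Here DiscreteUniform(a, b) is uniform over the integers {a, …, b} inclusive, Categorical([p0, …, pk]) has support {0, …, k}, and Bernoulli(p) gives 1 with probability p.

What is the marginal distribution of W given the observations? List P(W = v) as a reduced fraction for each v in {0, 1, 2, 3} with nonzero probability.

Enumerate traces; 24 have nonzero weight after conditioning:
  (Z=0, V=2, Y=0, U=1, W=0, X=2) weight 1/5600
  (Z=0, V=2, Y=0, U=1, W=2, X=2) weight 1/5600
  (Z=0, V=2, Y=1, U=0, W=0, X=2) weight 3/1400
  (Z=0, V=2, Y=1, U=0, W=2, X=2) weight 3/1400
  (Z=0, V=3, Y=0, U=1, W=0, X=2) weight 1/5600
  (Z=0, V=3, Y=0, U=1, W=2, X=2) weight 1/5600
  (Z=0, V=3, Y=1, U=0, W=0, X=2) weight 3/1400
  (Z=0, V=3, Y=1, U=0, W=2, X=2) weight 3/1400
  (Z=1, V=2, Y=0, U=1, W=1, X=2) weight 1/2400
  (Z=1, V=2, Y=0, U=1, W=3, X=2) weight 1/2400
  … 14 more
Group by W:
  weight(W=0) = 13/700
  weight(W=1) = 13/1200
  weight(W=2) = 13/700
  weight(W=3) = 13/1200
Total weight = 13/700 + 13/1200 + 13/700 + 13/1200 = 247/4200
P(W=0 | obs) = 13/700 / 247/4200 = 6/19
P(W=1 | obs) = 13/1200 / 247/4200 = 7/38
P(W=2 | obs) = 13/700 / 247/4200 = 6/19
P(W=3 | obs) = 13/1200 / 247/4200 = 7/38

P(W=0) = 6/19, P(W=1) = 7/38, P(W=2) = 6/19, P(W=3) = 7/38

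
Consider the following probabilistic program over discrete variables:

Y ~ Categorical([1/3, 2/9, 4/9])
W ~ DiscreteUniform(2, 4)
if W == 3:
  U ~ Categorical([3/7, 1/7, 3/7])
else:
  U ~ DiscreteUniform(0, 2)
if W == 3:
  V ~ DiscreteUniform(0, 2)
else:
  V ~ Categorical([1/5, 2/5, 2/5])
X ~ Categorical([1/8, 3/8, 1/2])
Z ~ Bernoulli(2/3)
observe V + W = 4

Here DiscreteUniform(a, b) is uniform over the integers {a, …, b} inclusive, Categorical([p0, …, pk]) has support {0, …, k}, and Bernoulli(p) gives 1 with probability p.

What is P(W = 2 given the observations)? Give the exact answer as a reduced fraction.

P(W = 2 | obs) = 3/7

Enumerate traces; 162 have nonzero weight after conditioning:
  (Y=0, W=2, U=0, V=2, X=0, Z=0) weight 1/1620
  (Y=0, W=2, U=0, V=2, X=0, Z=1) weight 1/810
  (Y=0, W=2, U=0, V=2, X=1, Z=0) weight 1/540
  (Y=0, W=2, U=0, V=2, X=1, Z=1) weight 1/270
  (Y=0, W=2, U=0, V=2, X=2, Z=0) weight 1/405
  (Y=0, W=2, U=0, V=2, X=2, Z=1) weight 2/405
  (Y=0, W=2, U=1, V=2, X=0, Z=0) weight 1/1620
  (Y=0, W=2, U=1, V=2, X=0, Z=1) weight 1/810
  (Y=0, W=3, U=0, V=1, X=0, Z=0) weight 1/1512
  (Y=0, W=4, U=0, V=0, X=0, Z=0) weight 1/3240
  … 152 more
Group by W:
  weight(W=2) = 2/15
  weight(W=3) = 1/9
  weight(W=4) = 1/15
Total weight = 2/15 + 1/9 + 1/15 = 14/45
P(W=2 | obs) = 2/15 / 14/45 = 3/7
P(W=3 | obs) = 1/9 / 14/45 = 5/14
P(W=4 | obs) = 1/15 / 14/45 = 3/14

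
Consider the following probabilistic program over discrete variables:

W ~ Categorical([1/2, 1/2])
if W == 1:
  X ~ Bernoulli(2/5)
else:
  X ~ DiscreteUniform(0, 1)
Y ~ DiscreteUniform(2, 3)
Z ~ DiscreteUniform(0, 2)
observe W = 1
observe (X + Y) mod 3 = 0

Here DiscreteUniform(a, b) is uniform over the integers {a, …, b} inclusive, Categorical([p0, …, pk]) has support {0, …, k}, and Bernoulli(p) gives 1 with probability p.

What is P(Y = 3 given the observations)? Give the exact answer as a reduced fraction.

P(Y = 3 | obs) = 3/5

Enumerate traces; 6 have nonzero weight after conditioning:
  (W=1, X=0, Y=3, Z=0) weight 1/20
  (W=1, X=0, Y=3, Z=1) weight 1/20
  (W=1, X=0, Y=3, Z=2) weight 1/20
  (W=1, X=1, Y=2, Z=0) weight 1/30
  (W=1, X=1, Y=2, Z=1) weight 1/30
  (W=1, X=1, Y=2, Z=2) weight 1/30
Group by Y:
  weight(Y=2) = 1/10
  weight(Y=3) = 3/20
Total weight = 1/10 + 3/20 = 1/4
P(Y=2 | obs) = 1/10 / 1/4 = 2/5
P(Y=3 | obs) = 3/20 / 1/4 = 3/5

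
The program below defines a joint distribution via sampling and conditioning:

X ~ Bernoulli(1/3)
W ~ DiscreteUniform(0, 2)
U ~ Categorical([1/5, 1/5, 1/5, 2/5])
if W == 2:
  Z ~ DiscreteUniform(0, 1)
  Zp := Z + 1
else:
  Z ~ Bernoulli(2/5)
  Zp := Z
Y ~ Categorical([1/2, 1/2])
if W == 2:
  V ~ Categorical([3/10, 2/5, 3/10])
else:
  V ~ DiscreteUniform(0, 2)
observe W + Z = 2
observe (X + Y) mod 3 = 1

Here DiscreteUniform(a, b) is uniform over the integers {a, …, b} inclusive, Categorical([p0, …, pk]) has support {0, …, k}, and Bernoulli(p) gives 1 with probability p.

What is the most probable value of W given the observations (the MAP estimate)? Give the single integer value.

Enumerate traces; 48 have nonzero weight after conditioning:
  (X=0, W=1, U=0, Z=1, Y=1, V=0) weight 2/675
  (X=0, W=1, U=0, Z=1, Y=1, V=1) weight 2/675
  (X=0, W=1, U=0, Z=1, Y=1, V=2) weight 2/675
  (X=0, W=1, U=1, Z=1, Y=1, V=0) weight 2/675
  (X=0, W=1, U=1, Z=1, Y=1, V=1) weight 2/675
  (X=0, W=1, U=1, Z=1, Y=1, V=2) weight 2/675
  (X=0, W=1, U=2, Z=1, Y=1, V=0) weight 2/675
  (X=0, W=1, U=2, Z=1, Y=1, V=1) weight 2/675
  (X=0, W=2, U=0, Z=0, Y=1, V=0) weight 1/300
  … 39 more
Group by W:
  weight(W=1) = 1/15
  weight(W=2) = 1/12
Total weight = 1/15 + 1/12 = 3/20
P(W=1 | obs) = 1/15 / 3/20 = 4/9
P(W=2 | obs) = 1/12 / 3/20 = 5/9
argmax = 2

argmax_v P(W = v | obs) = 2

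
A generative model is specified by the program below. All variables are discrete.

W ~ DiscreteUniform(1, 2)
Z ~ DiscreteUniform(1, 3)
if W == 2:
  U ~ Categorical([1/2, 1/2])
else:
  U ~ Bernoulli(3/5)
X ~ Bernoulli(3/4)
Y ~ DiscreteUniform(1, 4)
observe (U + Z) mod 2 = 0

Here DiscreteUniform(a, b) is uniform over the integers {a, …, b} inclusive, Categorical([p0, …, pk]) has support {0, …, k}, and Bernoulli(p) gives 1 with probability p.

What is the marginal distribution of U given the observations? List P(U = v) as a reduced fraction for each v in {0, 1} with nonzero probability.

P(U=0) = 9/31, P(U=1) = 22/31

Enumerate traces; 48 have nonzero weight after conditioning:
  (W=1, Z=1, U=1, X=0, Y=1) weight 1/160
  (W=1, Z=1, U=1, X=0, Y=2) weight 1/160
  (W=1, Z=1, U=1, X=0, Y=3) weight 1/160
  (W=1, Z=1, U=1, X=0, Y=4) weight 1/160
  (W=1, Z=1, U=1, X=1, Y=1) weight 3/160
  (W=1, Z=1, U=1, X=1, Y=2) weight 3/160
  (W=1, Z=1, U=1, X=1, Y=3) weight 3/160
  (W=1, Z=1, U=1, X=1, Y=4) weight 3/160
  (W=1, Z=2, U=0, X=0, Y=1) weight 1/240
  … 39 more
Group by U:
  weight(U=0) = 3/20
  weight(U=1) = 11/30
Total weight = 3/20 + 11/30 = 31/60
P(U=0 | obs) = 3/20 / 31/60 = 9/31
P(U=1 | obs) = 11/30 / 31/60 = 22/31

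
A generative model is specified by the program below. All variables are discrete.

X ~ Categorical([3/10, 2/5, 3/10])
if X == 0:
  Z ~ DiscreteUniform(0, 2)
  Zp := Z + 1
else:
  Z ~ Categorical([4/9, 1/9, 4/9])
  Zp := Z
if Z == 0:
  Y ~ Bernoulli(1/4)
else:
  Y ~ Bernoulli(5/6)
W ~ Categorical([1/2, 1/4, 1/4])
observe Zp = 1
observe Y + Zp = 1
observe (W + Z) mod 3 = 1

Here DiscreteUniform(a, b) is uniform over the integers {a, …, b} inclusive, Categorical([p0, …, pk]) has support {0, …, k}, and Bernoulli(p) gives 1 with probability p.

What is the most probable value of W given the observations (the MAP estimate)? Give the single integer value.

argmax_v P(W = v | obs) = 1

Enumerate traces; 3 have nonzero weight after conditioning:
  (X=0, Z=0, Y=0, W=1) weight 3/160
  (X=1, Z=1, Y=0, W=0) weight 1/270
  (X=2, Z=1, Y=0, W=0) weight 1/360
Group by W:
  weight(W=0) = 7/1080
  weight(W=1) = 3/160
Total weight = 7/1080 + 3/160 = 109/4320
P(W=0 | obs) = 7/1080 / 109/4320 = 28/109
P(W=1 | obs) = 3/160 / 109/4320 = 81/109
argmax = 1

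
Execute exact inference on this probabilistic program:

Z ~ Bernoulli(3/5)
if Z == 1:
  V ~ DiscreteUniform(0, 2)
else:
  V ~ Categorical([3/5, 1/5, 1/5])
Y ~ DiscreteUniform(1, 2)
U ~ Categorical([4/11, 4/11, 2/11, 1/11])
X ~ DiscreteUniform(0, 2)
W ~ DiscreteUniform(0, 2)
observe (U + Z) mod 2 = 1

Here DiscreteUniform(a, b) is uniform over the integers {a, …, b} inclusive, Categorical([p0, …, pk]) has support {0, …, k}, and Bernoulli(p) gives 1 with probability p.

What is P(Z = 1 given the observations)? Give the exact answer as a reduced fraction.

P(Z = 1 | obs) = 9/14

Enumerate traces; 216 have nonzero weight after conditioning:
  (Z=0, V=0, Y=1, U=1, X=0, W=0) weight 4/825
  (Z=0, V=0, Y=1, U=1, X=0, W=1) weight 4/825
  (Z=0, V=0, Y=1, U=1, X=0, W=2) weight 4/825
  (Z=0, V=0, Y=1, U=1, X=1, W=0) weight 4/825
  (Z=0, V=0, Y=1, U=1, X=1, W=1) weight 4/825
  (Z=0, V=0, Y=1, U=1, X=1, W=2) weight 4/825
  (Z=0, V=0, Y=1, U=1, X=2, W=0) weight 4/825
  (Z=0, V=0, Y=1, U=1, X=2, W=1) weight 4/825
  (Z=1, V=0, Y=1, U=0, X=0, W=0) weight 2/495
  … 207 more
Group by Z:
  weight(Z=0) = 2/11
  weight(Z=1) = 18/55
Total weight = 2/11 + 18/55 = 28/55
P(Z=0 | obs) = 2/11 / 28/55 = 5/14
P(Z=1 | obs) = 18/55 / 28/55 = 9/14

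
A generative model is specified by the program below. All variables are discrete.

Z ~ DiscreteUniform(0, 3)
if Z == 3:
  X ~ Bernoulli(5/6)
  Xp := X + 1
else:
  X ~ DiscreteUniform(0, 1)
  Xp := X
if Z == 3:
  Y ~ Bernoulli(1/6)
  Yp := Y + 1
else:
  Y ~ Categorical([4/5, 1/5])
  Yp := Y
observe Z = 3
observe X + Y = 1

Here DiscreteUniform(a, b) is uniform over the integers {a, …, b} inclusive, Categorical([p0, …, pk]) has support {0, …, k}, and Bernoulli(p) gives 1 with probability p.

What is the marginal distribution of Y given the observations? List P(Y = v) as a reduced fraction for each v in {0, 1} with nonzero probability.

P(Y=0) = 25/26, P(Y=1) = 1/26

Enumerate traces; 2 have nonzero weight after conditioning:
  (Z=3, X=0, Y=1) weight 1/144
  (Z=3, X=1, Y=0) weight 25/144
Group by Y:
  weight(Y=0) = 25/144
  weight(Y=1) = 1/144
Total weight = 25/144 + 1/144 = 13/72
P(Y=0 | obs) = 25/144 / 13/72 = 25/26
P(Y=1 | obs) = 1/144 / 13/72 = 1/26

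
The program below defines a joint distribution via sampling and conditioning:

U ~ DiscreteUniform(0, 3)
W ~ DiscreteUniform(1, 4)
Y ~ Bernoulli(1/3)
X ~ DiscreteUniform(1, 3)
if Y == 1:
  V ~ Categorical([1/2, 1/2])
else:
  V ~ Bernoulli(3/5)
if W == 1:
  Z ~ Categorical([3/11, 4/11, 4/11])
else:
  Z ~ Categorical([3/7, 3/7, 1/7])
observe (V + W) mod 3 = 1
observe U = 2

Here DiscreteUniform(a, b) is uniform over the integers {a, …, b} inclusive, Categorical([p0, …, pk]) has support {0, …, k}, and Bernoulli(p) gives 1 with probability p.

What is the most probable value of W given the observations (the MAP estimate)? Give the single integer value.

Enumerate traces; 54 have nonzero weight after conditioning:
  (U=2, W=1, Y=0, X=1, V=0, Z=0) weight 1/660
  (U=2, W=1, Y=0, X=1, V=0, Z=1) weight 1/495
  (U=2, W=1, Y=0, X=1, V=0, Z=2) weight 1/495
  (U=2, W=1, Y=0, X=2, V=0, Z=0) weight 1/660
  (U=2, W=1, Y=0, X=2, V=0, Z=1) weight 1/495
  (U=2, W=1, Y=0, X=2, V=0, Z=2) weight 1/495
  (U=2, W=1, Y=0, X=3, V=0, Z=0) weight 1/660
  (U=2, W=1, Y=0, X=3, V=0, Z=1) weight 1/495
  (U=2, W=3, Y=0, X=1, V=1, Z=0) weight 1/280
  (U=2, W=4, Y=0, X=1, V=0, Z=0) weight 1/420
  … 44 more
Group by W:
  weight(W=1) = 13/480
  weight(W=3) = 17/480
  weight(W=4) = 13/480
Total weight = 13/480 + 17/480 + 13/480 = 43/480
P(W=1 | obs) = 13/480 / 43/480 = 13/43
P(W=3 | obs) = 17/480 / 43/480 = 17/43
P(W=4 | obs) = 13/480 / 43/480 = 13/43
argmax = 3

argmax_v P(W = v | obs) = 3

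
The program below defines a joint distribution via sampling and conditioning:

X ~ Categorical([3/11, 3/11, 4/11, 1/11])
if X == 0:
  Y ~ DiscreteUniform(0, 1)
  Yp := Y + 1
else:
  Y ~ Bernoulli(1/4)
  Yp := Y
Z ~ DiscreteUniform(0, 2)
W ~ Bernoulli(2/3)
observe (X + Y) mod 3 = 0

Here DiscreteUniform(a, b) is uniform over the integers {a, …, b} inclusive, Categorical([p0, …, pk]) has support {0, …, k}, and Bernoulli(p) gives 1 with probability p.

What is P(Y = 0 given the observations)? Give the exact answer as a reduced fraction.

P(Y = 0 | obs) = 9/13

Enumerate traces; 18 have nonzero weight after conditioning:
  (X=0, Y=0, Z=0, W=0) weight 1/66
  (X=0, Y=0, Z=0, W=1) weight 1/33
  (X=0, Y=0, Z=1, W=0) weight 1/66
  (X=0, Y=0, Z=1, W=1) weight 1/33
  (X=0, Y=0, Z=2, W=0) weight 1/66
  (X=0, Y=0, Z=2, W=1) weight 1/33
  (X=2, Y=1, Z=0, W=0) weight 1/99
  (X=2, Y=1, Z=0, W=1) weight 2/99
  … 10 more
Group by Y:
  weight(Y=0) = 9/44
  weight(Y=1) = 1/11
Total weight = 9/44 + 1/11 = 13/44
P(Y=0 | obs) = 9/44 / 13/44 = 9/13
P(Y=1 | obs) = 1/11 / 13/44 = 4/13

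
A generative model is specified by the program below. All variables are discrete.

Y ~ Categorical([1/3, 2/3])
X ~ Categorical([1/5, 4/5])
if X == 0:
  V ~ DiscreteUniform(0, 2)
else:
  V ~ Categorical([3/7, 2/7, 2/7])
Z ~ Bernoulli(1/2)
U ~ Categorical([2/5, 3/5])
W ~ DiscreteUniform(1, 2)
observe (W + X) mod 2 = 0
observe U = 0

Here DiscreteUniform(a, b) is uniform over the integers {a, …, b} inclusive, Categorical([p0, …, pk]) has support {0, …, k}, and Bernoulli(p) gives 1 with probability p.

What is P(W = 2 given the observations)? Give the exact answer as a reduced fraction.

P(W = 2 | obs) = 1/5

Enumerate traces; 24 have nonzero weight after conditioning:
  (Y=0, X=0, V=0, Z=0, U=0, W=2) weight 1/450
  (Y=0, X=0, V=0, Z=1, U=0, W=2) weight 1/450
  (Y=0, X=0, V=1, Z=0, U=0, W=2) weight 1/450
  (Y=0, X=0, V=1, Z=1, U=0, W=2) weight 1/450
  (Y=0, X=0, V=2, Z=0, U=0, W=2) weight 1/450
  (Y=0, X=0, V=2, Z=1, U=0, W=2) weight 1/450
  (Y=0, X=1, V=0, Z=0, U=0, W=1) weight 2/175
  (Y=0, X=1, V=0, Z=1, U=0, W=1) weight 2/175
  … 16 more
Group by W:
  weight(W=1) = 4/25
  weight(W=2) = 1/25
Total weight = 4/25 + 1/25 = 1/5
P(W=1 | obs) = 4/25 / 1/5 = 4/5
P(W=2 | obs) = 1/25 / 1/5 = 1/5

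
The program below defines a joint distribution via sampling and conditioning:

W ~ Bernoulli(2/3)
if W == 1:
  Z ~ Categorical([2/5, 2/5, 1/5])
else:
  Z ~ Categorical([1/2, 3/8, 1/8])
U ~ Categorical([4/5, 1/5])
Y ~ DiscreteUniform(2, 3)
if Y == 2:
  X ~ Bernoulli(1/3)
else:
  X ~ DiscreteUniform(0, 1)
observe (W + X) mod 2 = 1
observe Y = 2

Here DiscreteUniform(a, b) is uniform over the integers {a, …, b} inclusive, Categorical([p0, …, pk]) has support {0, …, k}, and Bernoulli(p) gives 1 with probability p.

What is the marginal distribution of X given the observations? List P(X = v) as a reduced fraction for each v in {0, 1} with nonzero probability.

Enumerate traces; 12 have nonzero weight after conditioning:
  (W=0, Z=0, U=0, Y=2, X=1) weight 1/45
  (W=0, Z=0, U=1, Y=2, X=1) weight 1/180
  (W=0, Z=1, U=0, Y=2, X=1) weight 1/60
  (W=0, Z=1, U=1, Y=2, X=1) weight 1/240
  (W=0, Z=2, U=0, Y=2, X=1) weight 1/180
  (W=0, Z=2, U=1, Y=2, X=1) weight 1/720
  (W=1, Z=0, U=0, Y=2, X=0) weight 16/225
  (W=1, Z=0, U=1, Y=2, X=0) weight 4/225
  … 4 more
Group by X:
  weight(X=0) = 2/9
  weight(X=1) = 1/18
Total weight = 2/9 + 1/18 = 5/18
P(X=0 | obs) = 2/9 / 5/18 = 4/5
P(X=1 | obs) = 1/18 / 5/18 = 1/5

P(X=0) = 4/5, P(X=1) = 1/5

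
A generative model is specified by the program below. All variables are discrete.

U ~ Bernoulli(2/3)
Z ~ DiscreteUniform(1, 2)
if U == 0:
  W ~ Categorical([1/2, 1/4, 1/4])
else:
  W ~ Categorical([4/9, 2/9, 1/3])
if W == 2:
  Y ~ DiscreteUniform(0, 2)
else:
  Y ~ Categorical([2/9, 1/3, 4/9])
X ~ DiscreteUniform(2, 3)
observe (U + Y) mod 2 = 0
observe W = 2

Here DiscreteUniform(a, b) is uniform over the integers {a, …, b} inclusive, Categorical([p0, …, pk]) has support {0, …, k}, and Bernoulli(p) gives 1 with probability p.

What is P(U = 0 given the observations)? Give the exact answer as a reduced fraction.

P(U = 0 | obs) = 3/7

Enumerate traces; 12 have nonzero weight after conditioning:
  (U=0, Z=1, W=2, Y=0, X=2) weight 1/144
  (U=0, Z=1, W=2, Y=0, X=3) weight 1/144
  (U=0, Z=1, W=2, Y=2, X=2) weight 1/144
  (U=0, Z=1, W=2, Y=2, X=3) weight 1/144
  (U=0, Z=2, W=2, Y=0, X=2) weight 1/144
  (U=0, Z=2, W=2, Y=0, X=3) weight 1/144
  (U=0, Z=2, W=2, Y=2, X=2) weight 1/144
  (U=0, Z=2, W=2, Y=2, X=3) weight 1/144
  (U=1, Z=1, W=2, Y=1, X=2) weight 1/54
  … 3 more
Group by U:
  weight(U=0) = 1/18
  weight(U=1) = 2/27
Total weight = 1/18 + 2/27 = 7/54
P(U=0 | obs) = 1/18 / 7/54 = 3/7
P(U=1 | obs) = 2/27 / 7/54 = 4/7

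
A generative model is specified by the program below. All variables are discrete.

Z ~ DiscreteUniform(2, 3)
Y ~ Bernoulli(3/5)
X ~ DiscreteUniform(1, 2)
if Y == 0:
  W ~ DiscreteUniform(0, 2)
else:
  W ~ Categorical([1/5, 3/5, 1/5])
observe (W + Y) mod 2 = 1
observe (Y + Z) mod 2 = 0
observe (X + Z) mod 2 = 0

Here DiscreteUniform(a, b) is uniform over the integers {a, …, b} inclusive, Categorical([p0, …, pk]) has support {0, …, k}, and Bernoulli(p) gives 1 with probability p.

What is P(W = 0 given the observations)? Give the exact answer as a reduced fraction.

Enumerate traces; 3 have nonzero weight after conditioning:
  (Z=2, Y=0, X=2, W=1) weight 1/30
  (Z=3, Y=1, X=1, W=0) weight 3/100
  (Z=3, Y=1, X=1, W=2) weight 3/100
Group by W:
  weight(W=0) = 3/100
  weight(W=1) = 1/30
  weight(W=2) = 3/100
Total weight = 3/100 + 1/30 + 3/100 = 7/75
P(W=0 | obs) = 3/100 / 7/75 = 9/28
P(W=1 | obs) = 1/30 / 7/75 = 5/14
P(W=2 | obs) = 3/100 / 7/75 = 9/28

P(W = 0 | obs) = 9/28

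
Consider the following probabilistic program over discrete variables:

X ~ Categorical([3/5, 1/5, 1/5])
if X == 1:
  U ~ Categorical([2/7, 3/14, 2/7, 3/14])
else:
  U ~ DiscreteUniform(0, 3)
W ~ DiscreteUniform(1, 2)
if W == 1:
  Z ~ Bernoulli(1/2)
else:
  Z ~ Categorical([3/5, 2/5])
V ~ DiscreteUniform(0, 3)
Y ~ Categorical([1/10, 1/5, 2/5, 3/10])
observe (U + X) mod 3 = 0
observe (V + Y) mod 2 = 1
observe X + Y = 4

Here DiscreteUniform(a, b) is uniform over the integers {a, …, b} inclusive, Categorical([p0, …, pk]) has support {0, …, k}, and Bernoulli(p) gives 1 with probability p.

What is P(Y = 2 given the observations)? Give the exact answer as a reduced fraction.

Enumerate traces; 16 have nonzero weight after conditioning:
  (X=1, U=2, W=1, Z=0, V=0, Y=3) weight 3/2800
  (X=1, U=2, W=1, Z=0, V=2, Y=3) weight 3/2800
  (X=1, U=2, W=1, Z=1, V=0, Y=3) weight 3/2800
  (X=1, U=2, W=1, Z=1, V=2, Y=3) weight 3/2800
  (X=1, U=2, W=2, Z=0, V=0, Y=3) weight 9/7000
  (X=1, U=2, W=2, Z=0, V=2, Y=3) weight 9/7000
  (X=1, U=2, W=2, Z=1, V=0, Y=3) weight 3/3500
  (X=1, U=2, W=2, Z=1, V=2, Y=3) weight 3/3500
  (X=2, U=1, W=1, Z=0, V=1, Y=2) weight 1/800
  … 7 more
Group by Y:
  weight(Y=2) = 1/100
  weight(Y=3) = 3/350
Total weight = 1/100 + 3/350 = 13/700
P(Y=2 | obs) = 1/100 / 13/700 = 7/13
P(Y=3 | obs) = 3/350 / 13/700 = 6/13

P(Y = 2 | obs) = 7/13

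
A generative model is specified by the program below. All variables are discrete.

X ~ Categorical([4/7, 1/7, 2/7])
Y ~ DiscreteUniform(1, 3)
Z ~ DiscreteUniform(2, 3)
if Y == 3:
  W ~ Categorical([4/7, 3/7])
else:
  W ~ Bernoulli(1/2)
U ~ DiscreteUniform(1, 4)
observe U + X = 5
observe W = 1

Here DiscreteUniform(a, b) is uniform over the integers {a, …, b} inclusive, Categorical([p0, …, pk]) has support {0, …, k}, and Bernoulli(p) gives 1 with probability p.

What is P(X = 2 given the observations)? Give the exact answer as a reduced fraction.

P(X = 2 | obs) = 2/3

Enumerate traces; 12 have nonzero weight after conditioning:
  (X=1, Y=1, Z=2, W=1, U=4) weight 1/336
  (X=1, Y=1, Z=3, W=1, U=4) weight 1/336
  (X=1, Y=2, Z=2, W=1, U=4) weight 1/336
  (X=1, Y=2, Z=3, W=1, U=4) weight 1/336
  (X=1, Y=3, Z=2, W=1, U=4) weight 1/392
  (X=1, Y=3, Z=3, W=1, U=4) weight 1/392
  (X=2, Y=1, Z=2, W=1, U=3) weight 1/168
  (X=2, Y=1, Z=3, W=1, U=3) weight 1/168
  … 4 more
Group by X:
  weight(X=1) = 5/294
  weight(X=2) = 5/147
Total weight = 5/294 + 5/147 = 5/98
P(X=1 | obs) = 5/294 / 5/98 = 1/3
P(X=2 | obs) = 5/147 / 5/98 = 2/3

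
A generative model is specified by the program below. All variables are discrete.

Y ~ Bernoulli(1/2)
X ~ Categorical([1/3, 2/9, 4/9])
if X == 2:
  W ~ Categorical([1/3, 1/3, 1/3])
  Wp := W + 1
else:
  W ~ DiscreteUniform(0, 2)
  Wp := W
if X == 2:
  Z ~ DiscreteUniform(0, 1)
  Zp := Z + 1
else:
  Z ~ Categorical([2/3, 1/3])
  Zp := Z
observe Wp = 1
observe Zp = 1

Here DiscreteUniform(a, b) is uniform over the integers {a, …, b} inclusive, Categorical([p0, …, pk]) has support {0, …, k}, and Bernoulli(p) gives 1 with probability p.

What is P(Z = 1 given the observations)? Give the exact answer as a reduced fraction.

Enumerate traces; 6 have nonzero weight after conditioning:
  (Y=0, X=0, W=1, Z=1) weight 1/54
  (Y=0, X=1, W=1, Z=1) weight 1/81
  (Y=0, X=2, W=0, Z=0) weight 1/27
  (Y=1, X=0, W=1, Z=1) weight 1/54
  (Y=1, X=1, W=1, Z=1) weight 1/81
  (Y=1, X=2, W=0, Z=0) weight 1/27
Group by Z:
  weight(Z=0) = 2/27
  weight(Z=1) = 5/81
Total weight = 2/27 + 5/81 = 11/81
P(Z=0 | obs) = 2/27 / 11/81 = 6/11
P(Z=1 | obs) = 5/81 / 11/81 = 5/11

P(Z = 1 | obs) = 5/11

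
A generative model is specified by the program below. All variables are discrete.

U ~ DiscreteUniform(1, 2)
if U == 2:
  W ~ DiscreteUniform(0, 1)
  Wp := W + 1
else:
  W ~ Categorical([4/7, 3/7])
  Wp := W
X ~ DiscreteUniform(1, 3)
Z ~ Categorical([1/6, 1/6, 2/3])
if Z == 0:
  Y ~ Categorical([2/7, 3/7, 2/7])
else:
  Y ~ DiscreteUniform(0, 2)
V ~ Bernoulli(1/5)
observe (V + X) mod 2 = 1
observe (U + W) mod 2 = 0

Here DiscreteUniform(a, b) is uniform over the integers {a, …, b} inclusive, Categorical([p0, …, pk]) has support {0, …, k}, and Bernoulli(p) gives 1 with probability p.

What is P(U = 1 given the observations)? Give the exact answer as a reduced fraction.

P(U = 1 | obs) = 6/13

Enumerate traces; 54 have nonzero weight after conditioning:
  (U=1, W=1, X=1, Z=0, Y=0, V=0) weight 2/735
  (U=1, W=1, X=1, Z=0, Y=1, V=0) weight 1/245
  (U=1, W=1, X=1, Z=0, Y=2, V=0) weight 2/735
  (U=1, W=1, X=1, Z=1, Y=0, V=0) weight 1/315
  (U=1, W=1, X=1, Z=1, Y=1, V=0) weight 1/315
  (U=1, W=1, X=1, Z=1, Y=2, V=0) weight 1/315
  (U=1, W=1, X=1, Z=2, Y=0, V=0) weight 4/315
  (U=1, W=1, X=1, Z=2, Y=1, V=0) weight 4/315
  (U=2, W=0, X=1, Z=0, Y=0, V=0) weight 1/315
  … 45 more
Group by U:
  weight(U=1) = 9/70
  weight(U=2) = 3/20
Total weight = 9/70 + 3/20 = 39/140
P(U=1 | obs) = 9/70 / 39/140 = 6/13
P(U=2 | obs) = 3/20 / 39/140 = 7/13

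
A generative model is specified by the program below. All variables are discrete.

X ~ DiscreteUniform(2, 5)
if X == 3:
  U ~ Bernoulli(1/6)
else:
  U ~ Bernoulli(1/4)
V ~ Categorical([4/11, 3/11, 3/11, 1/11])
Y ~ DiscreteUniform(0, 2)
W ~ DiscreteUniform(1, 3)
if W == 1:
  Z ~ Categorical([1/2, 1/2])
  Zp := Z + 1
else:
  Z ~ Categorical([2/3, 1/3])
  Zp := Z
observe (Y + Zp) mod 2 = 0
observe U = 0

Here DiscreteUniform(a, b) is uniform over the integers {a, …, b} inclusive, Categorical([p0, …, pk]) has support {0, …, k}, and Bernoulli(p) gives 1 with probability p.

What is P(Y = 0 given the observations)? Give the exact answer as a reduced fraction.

P(Y = 0 | obs) = 11/29

Enumerate traces; 144 have nonzero weight after conditioning:
  (X=2, U=0, V=0, Y=0, W=1, Z=1) weight 1/264
  (X=2, U=0, V=0, Y=0, W=2, Z=0) weight 1/198
  (X=2, U=0, V=0, Y=0, W=3, Z=0) weight 1/198
  (X=2, U=0, V=0, Y=1, W=1, Z=0) weight 1/264
  (X=2, U=0, V=0, Y=1, W=2, Z=1) weight 1/396
  (X=2, U=0, V=0, Y=1, W=3, Z=1) weight 1/396
  (X=2, U=0, V=0, Y=2, W=1, Z=1) weight 1/264
  (X=2, U=0, V=0, Y=2, W=2, Z=0) weight 1/198
  … 136 more
Group by Y:
  weight(Y=0) = 407/2592
  weight(Y=1) = 259/2592
  weight(Y=2) = 407/2592
Total weight = 407/2592 + 259/2592 + 407/2592 = 1073/2592
P(Y=0 | obs) = 407/2592 / 1073/2592 = 11/29
P(Y=1 | obs) = 259/2592 / 1073/2592 = 7/29
P(Y=2 | obs) = 407/2592 / 1073/2592 = 11/29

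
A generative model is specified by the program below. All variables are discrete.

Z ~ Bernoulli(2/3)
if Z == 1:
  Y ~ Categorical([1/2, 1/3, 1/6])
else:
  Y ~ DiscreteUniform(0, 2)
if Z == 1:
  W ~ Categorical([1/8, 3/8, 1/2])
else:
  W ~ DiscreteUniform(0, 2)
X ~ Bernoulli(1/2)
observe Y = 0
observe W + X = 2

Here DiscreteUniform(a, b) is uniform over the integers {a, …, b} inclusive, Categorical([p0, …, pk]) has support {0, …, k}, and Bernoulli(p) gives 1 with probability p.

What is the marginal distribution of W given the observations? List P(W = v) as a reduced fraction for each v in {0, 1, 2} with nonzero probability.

Enumerate traces; 4 have nonzero weight after conditioning:
  (Z=0, Y=0, W=1, X=1) weight 1/54
  (Z=0, Y=0, W=2, X=0) weight 1/54
  (Z=1, Y=0, W=1, X=1) weight 1/16
  (Z=1, Y=0, W=2, X=0) weight 1/12
Group by W:
  weight(W=1) = 35/432
  weight(W=2) = 11/108
Total weight = 35/432 + 11/108 = 79/432
P(W=1 | obs) = 35/432 / 79/432 = 35/79
P(W=2 | obs) = 11/108 / 79/432 = 44/79

P(W=1) = 35/79, P(W=2) = 44/79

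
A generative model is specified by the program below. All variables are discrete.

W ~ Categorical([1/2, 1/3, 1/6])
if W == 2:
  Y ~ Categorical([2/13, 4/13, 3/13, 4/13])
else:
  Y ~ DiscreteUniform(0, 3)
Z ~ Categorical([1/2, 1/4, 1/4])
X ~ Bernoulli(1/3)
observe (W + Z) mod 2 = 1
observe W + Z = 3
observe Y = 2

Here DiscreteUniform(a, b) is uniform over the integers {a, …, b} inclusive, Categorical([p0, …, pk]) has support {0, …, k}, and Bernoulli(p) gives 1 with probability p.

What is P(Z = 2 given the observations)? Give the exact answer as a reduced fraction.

Enumerate traces; 4 have nonzero weight after conditioning:
  (W=1, Y=2, Z=2, X=0) weight 1/72
  (W=1, Y=2, Z=2, X=1) weight 1/144
  (W=2, Y=2, Z=1, X=0) weight 1/156
  (W=2, Y=2, Z=1, X=1) weight 1/312
Group by Z:
  weight(Z=1) = 1/104
  weight(Z=2) = 1/48
Total weight = 1/104 + 1/48 = 19/624
P(Z=1 | obs) = 1/104 / 19/624 = 6/19
P(Z=2 | obs) = 1/48 / 19/624 = 13/19

P(Z = 2 | obs) = 13/19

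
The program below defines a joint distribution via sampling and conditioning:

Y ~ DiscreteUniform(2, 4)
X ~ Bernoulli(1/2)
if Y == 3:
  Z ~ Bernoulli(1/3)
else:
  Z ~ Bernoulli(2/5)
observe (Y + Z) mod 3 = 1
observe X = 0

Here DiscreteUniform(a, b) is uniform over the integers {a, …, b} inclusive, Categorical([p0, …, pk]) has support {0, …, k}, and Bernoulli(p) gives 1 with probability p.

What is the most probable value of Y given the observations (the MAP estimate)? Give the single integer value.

Enumerate traces; 2 have nonzero weight after conditioning:
  (Y=3, X=0, Z=1) weight 1/18
  (Y=4, X=0, Z=0) weight 1/10
Group by Y:
  weight(Y=3) = 1/18
  weight(Y=4) = 1/10
Total weight = 1/18 + 1/10 = 7/45
P(Y=3 | obs) = 1/18 / 7/45 = 5/14
P(Y=4 | obs) = 1/10 / 7/45 = 9/14
argmax = 4

argmax_v P(Y = v | obs) = 4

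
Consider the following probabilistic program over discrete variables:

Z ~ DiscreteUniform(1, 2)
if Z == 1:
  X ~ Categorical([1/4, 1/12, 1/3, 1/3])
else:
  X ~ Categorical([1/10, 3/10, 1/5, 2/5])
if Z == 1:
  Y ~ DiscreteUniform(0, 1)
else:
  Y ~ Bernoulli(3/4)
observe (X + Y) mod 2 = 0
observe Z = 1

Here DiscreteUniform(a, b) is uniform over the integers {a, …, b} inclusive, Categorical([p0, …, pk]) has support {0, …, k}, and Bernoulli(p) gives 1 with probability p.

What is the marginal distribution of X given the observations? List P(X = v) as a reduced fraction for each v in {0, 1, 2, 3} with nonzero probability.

P(X=0) = 1/4, P(X=1) = 1/12, P(X=2) = 1/3, P(X=3) = 1/3

Enumerate traces; 4 have nonzero weight after conditioning:
  (Z=1, X=0, Y=0) weight 1/16
  (Z=1, X=1, Y=1) weight 1/48
  (Z=1, X=2, Y=0) weight 1/12
  (Z=1, X=3, Y=1) weight 1/12
Group by X:
  weight(X=0) = 1/16
  weight(X=1) = 1/48
  weight(X=2) = 1/12
  weight(X=3) = 1/12
Total weight = 1/16 + 1/48 + 1/12 + 1/12 = 1/4
P(X=0 | obs) = 1/16 / 1/4 = 1/4
P(X=1 | obs) = 1/48 / 1/4 = 1/12
P(X=2 | obs) = 1/12 / 1/4 = 1/3
P(X=3 | obs) = 1/12 / 1/4 = 1/3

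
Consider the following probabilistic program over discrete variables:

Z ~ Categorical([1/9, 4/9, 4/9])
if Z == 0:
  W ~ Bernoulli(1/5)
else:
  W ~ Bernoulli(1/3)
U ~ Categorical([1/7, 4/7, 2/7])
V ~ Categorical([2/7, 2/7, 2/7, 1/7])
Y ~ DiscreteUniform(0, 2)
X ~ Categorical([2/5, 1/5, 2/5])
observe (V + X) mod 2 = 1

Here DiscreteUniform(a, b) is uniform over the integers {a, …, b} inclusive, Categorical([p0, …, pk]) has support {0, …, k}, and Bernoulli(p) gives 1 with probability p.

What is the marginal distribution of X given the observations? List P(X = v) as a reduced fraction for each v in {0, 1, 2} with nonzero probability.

P(X=0) = 3/8, P(X=1) = 1/4, P(X=2) = 3/8

Enumerate traces; 324 have nonzero weight after conditioning:
  (Z=0, W=0, U=0, V=0, Y=0, X=1) weight 8/33075
  (Z=0, W=0, U=0, V=0, Y=1, X=1) weight 8/33075
  (Z=0, W=0, U=0, V=0, Y=2, X=1) weight 8/33075
  (Z=0, W=0, U=0, V=1, Y=0, X=0) weight 16/33075
  (Z=0, W=0, U=0, V=1, Y=0, X=2) weight 16/33075
  (Z=0, W=0, U=0, V=1, Y=1, X=0) weight 16/33075
  (Z=0, W=0, U=0, V=1, Y=1, X=2) weight 16/33075
  (Z=0, W=0, U=0, V=1, Y=2, X=0) weight 16/33075
  … 316 more
Group by X:
  weight(X=0) = 6/35
  weight(X=1) = 4/35
  weight(X=2) = 6/35
Total weight = 6/35 + 4/35 + 6/35 = 16/35
P(X=0 | obs) = 6/35 / 16/35 = 3/8
P(X=1 | obs) = 4/35 / 16/35 = 1/4
P(X=2 | obs) = 6/35 / 16/35 = 3/8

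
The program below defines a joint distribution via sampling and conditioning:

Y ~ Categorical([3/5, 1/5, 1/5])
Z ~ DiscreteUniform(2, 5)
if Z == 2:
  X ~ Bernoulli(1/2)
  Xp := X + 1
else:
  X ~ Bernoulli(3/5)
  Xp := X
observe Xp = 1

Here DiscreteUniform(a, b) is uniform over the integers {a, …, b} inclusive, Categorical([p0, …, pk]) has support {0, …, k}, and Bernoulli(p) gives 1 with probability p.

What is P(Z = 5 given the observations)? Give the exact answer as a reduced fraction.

Enumerate traces; 12 have nonzero weight after conditioning:
  (Y=0, Z=2, X=0) weight 3/40
  (Y=0, Z=3, X=1) weight 9/100
  (Y=0, Z=4, X=1) weight 9/100
  (Y=0, Z=5, X=1) weight 9/100
  (Y=1, Z=2, X=0) weight 1/40
  (Y=1, Z=3, X=1) weight 3/100
  (Y=1, Z=4, X=1) weight 3/100
  (Y=1, Z=5, X=1) weight 3/100
  … 4 more
Group by Z:
  weight(Z=2) = 1/8
  weight(Z=3) = 3/20
  weight(Z=4) = 3/20
  weight(Z=5) = 3/20
Total weight = 1/8 + 3/20 + 3/20 + 3/20 = 23/40
P(Z=2 | obs) = 1/8 / 23/40 = 5/23
P(Z=3 | obs) = 3/20 / 23/40 = 6/23
P(Z=4 | obs) = 3/20 / 23/40 = 6/23
P(Z=5 | obs) = 3/20 / 23/40 = 6/23

P(Z = 5 | obs) = 6/23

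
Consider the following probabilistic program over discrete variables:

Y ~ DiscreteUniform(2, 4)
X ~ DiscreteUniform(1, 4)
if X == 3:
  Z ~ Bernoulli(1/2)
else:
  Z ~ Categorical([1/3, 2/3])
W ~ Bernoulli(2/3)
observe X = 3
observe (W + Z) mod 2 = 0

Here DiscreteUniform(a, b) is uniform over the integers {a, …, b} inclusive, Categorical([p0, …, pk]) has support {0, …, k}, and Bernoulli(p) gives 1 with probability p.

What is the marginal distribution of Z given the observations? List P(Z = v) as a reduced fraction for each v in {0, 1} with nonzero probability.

P(Z=0) = 1/3, P(Z=1) = 2/3

Enumerate traces; 6 have nonzero weight after conditioning:
  (Y=2, X=3, Z=0, W=0) weight 1/72
  (Y=2, X=3, Z=1, W=1) weight 1/36
  (Y=3, X=3, Z=0, W=0) weight 1/72
  (Y=3, X=3, Z=1, W=1) weight 1/36
  (Y=4, X=3, Z=0, W=0) weight 1/72
  (Y=4, X=3, Z=1, W=1) weight 1/36
Group by Z:
  weight(Z=0) = 1/24
  weight(Z=1) = 1/12
Total weight = 1/24 + 1/12 = 1/8
P(Z=0 | obs) = 1/24 / 1/8 = 1/3
P(Z=1 | obs) = 1/12 / 1/8 = 2/3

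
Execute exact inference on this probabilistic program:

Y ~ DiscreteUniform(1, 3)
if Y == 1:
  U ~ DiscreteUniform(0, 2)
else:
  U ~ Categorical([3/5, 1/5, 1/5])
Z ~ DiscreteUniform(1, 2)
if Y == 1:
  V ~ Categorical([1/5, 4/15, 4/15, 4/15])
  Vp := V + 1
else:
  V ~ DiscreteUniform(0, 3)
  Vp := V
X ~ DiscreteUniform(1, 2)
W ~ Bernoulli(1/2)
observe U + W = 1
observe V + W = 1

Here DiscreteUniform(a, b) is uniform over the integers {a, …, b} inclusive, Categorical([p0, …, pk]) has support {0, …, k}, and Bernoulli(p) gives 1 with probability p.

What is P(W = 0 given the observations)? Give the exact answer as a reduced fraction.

P(W = 0 | obs) = 17/50

Enumerate traces; 24 have nonzero weight after conditioning:
  (Y=1, U=0, Z=1, V=0, X=1, W=1) weight 1/360
  (Y=1, U=0, Z=1, V=0, X=2, W=1) weight 1/360
  (Y=1, U=0, Z=2, V=0, X=1, W=1) weight 1/360
  (Y=1, U=0, Z=2, V=0, X=2, W=1) weight 1/360
  (Y=1, U=1, Z=1, V=1, X=1, W=0) weight 1/270
  (Y=1, U=1, Z=1, V=1, X=2, W=0) weight 1/270
  (Y=1, U=1, Z=2, V=1, X=1, W=0) weight 1/270
  (Y=1, U=1, Z=2, V=1, X=2, W=0) weight 1/270
  … 16 more
Group by W:
  weight(W=0) = 17/540
  weight(W=1) = 11/180
Total weight = 17/540 + 11/180 = 5/54
P(W=0 | obs) = 17/540 / 5/54 = 17/50
P(W=1 | obs) = 11/180 / 5/54 = 33/50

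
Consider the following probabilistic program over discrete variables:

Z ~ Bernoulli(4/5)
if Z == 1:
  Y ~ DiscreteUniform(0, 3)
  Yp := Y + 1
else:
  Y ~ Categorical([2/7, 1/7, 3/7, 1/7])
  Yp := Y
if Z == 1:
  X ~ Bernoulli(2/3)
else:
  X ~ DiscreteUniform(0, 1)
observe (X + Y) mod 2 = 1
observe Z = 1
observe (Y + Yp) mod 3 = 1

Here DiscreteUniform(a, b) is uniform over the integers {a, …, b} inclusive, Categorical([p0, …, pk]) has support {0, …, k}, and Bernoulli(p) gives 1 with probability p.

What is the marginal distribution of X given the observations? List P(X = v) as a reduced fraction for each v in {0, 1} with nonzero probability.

P(X=0) = 1/3, P(X=1) = 2/3

Enumerate traces; 2 have nonzero weight after conditioning:
  (Z=1, Y=0, X=1) weight 2/15
  (Z=1, Y=3, X=0) weight 1/15
Group by X:
  weight(X=0) = 1/15
  weight(X=1) = 2/15
Total weight = 1/15 + 2/15 = 1/5
P(X=0 | obs) = 1/15 / 1/5 = 1/3
P(X=1 | obs) = 2/15 / 1/5 = 2/3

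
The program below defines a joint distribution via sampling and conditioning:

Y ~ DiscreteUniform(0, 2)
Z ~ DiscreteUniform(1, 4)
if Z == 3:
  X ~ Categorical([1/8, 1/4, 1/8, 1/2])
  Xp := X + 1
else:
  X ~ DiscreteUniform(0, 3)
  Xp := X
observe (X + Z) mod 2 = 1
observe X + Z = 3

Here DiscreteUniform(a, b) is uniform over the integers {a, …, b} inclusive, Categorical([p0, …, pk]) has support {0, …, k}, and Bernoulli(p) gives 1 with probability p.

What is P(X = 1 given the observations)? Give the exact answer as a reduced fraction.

Enumerate traces; 9 have nonzero weight after conditioning:
  (Y=0, Z=1, X=2) weight 1/48
  (Y=0, Z=2, X=1) weight 1/48
  (Y=0, Z=3, X=0) weight 1/96
  (Y=1, Z=1, X=2) weight 1/48
  (Y=1, Z=2, X=1) weight 1/48
  (Y=1, Z=3, X=0) weight 1/96
  (Y=2, Z=1, X=2) weight 1/48
  (Y=2, Z=2, X=1) weight 1/48
  … 1 more
Group by X:
  weight(X=0) = 1/32
  weight(X=1) = 1/16
  weight(X=2) = 1/16
Total weight = 1/32 + 1/16 + 1/16 = 5/32
P(X=0 | obs) = 1/32 / 5/32 = 1/5
P(X=1 | obs) = 1/16 / 5/32 = 2/5
P(X=2 | obs) = 1/16 / 5/32 = 2/5

P(X = 1 | obs) = 2/5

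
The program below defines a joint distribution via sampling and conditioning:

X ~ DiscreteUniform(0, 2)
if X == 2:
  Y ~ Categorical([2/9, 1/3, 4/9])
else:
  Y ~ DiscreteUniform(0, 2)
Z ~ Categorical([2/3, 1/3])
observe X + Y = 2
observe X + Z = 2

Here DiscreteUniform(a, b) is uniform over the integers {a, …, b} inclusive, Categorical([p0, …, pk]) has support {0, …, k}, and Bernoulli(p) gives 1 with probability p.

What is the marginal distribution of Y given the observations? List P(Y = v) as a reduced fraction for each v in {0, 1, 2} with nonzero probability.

P(Y=0) = 4/7, P(Y=1) = 3/7

Enumerate traces; 2 have nonzero weight after conditioning:
  (X=1, Y=1, Z=1) weight 1/27
  (X=2, Y=0, Z=0) weight 4/81
Group by Y:
  weight(Y=0) = 4/81
  weight(Y=1) = 1/27
Total weight = 4/81 + 1/27 = 7/81
P(Y=0 | obs) = 4/81 / 7/81 = 4/7
P(Y=1 | obs) = 1/27 / 7/81 = 3/7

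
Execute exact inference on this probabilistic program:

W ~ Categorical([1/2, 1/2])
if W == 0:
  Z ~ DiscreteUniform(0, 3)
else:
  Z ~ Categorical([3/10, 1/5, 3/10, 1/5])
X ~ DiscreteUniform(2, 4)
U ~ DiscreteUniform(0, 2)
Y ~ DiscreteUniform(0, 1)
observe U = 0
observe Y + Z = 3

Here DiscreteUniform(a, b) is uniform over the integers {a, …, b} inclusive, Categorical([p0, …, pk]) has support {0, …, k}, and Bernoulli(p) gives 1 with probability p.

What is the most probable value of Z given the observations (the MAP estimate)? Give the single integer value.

Enumerate traces; 12 have nonzero weight after conditioning:
  (W=0, Z=2, X=2, U=0, Y=1) weight 1/144
  (W=0, Z=2, X=3, U=0, Y=1) weight 1/144
  (W=0, Z=2, X=4, U=0, Y=1) weight 1/144
  (W=0, Z=3, X=2, U=0, Y=0) weight 1/144
  (W=0, Z=3, X=3, U=0, Y=0) weight 1/144
  (W=0, Z=3, X=4, U=0, Y=0) weight 1/144
  (W=1, Z=2, X=2, U=0, Y=1) weight 1/120
  (W=1, Z=2, X=3, U=0, Y=1) weight 1/120
  … 4 more
Group by Z:
  weight(Z=2) = 11/240
  weight(Z=3) = 3/80
Total weight = 11/240 + 3/80 = 1/12
P(Z=2 | obs) = 11/240 / 1/12 = 11/20
P(Z=3 | obs) = 3/80 / 1/12 = 9/20
argmax = 2

argmax_v P(Z = v | obs) = 2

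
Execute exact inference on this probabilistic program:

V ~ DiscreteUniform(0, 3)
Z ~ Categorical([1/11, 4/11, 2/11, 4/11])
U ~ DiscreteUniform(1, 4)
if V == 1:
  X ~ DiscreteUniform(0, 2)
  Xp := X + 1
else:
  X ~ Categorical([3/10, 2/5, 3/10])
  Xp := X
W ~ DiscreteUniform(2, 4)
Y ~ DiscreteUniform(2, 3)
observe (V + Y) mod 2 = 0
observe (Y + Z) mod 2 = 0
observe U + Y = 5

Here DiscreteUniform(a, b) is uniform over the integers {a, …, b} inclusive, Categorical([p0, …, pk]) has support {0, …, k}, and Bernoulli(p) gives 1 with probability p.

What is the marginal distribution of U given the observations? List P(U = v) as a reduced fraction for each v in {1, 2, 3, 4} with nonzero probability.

Enumerate traces; 72 have nonzero weight after conditioning:
  (V=0, Z=0, U=3, X=0, W=2, Y=2) weight 1/3520
  (V=0, Z=0, U=3, X=0, W=3, Y=2) weight 1/3520
  (V=0, Z=0, U=3, X=0, W=4, Y=2) weight 1/3520
  (V=0, Z=0, U=3, X=1, W=2, Y=2) weight 1/2640
  (V=0, Z=0, U=3, X=1, W=3, Y=2) weight 1/2640
  (V=0, Z=0, U=3, X=1, W=4, Y=2) weight 1/2640
  (V=0, Z=0, U=3, X=2, W=2, Y=2) weight 1/3520
  (V=0, Z=0, U=3, X=2, W=3, Y=2) weight 1/3520
  (V=1, Z=1, U=2, X=0, W=2, Y=3) weight 1/792
  … 63 more
Group by U:
  weight(U=2) = 1/22
  weight(U=3) = 3/176
Total weight = 1/22 + 3/176 = 1/16
P(U=2 | obs) = 1/22 / 1/16 = 8/11
P(U=3 | obs) = 3/176 / 1/16 = 3/11

P(U=2) = 8/11, P(U=3) = 3/11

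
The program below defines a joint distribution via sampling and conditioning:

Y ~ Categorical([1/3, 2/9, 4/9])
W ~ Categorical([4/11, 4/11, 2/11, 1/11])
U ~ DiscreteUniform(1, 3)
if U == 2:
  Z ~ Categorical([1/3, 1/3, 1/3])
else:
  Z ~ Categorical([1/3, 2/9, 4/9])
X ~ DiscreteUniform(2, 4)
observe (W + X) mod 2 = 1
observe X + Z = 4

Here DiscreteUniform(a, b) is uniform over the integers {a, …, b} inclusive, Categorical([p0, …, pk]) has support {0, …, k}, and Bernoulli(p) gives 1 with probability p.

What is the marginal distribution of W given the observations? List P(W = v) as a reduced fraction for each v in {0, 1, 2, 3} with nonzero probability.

Enumerate traces; 54 have nonzero weight after conditioning:
  (Y=0, W=0, U=1, Z=1, X=3) weight 8/2673
  (Y=0, W=0, U=2, Z=1, X=3) weight 4/891
  (Y=0, W=0, U=3, Z=1, X=3) weight 8/2673
  (Y=0, W=1, U=1, Z=0, X=4) weight 4/891
  (Y=0, W=1, U=1, Z=2, X=2) weight 16/2673
  (Y=0, W=1, U=2, Z=0, X=4) weight 4/891
  (Y=0, W=1, U=2, Z=2, X=2) weight 4/891
  (Y=0, W=1, U=3, Z=0, X=4) weight 4/891
  (Y=0, W=2, U=1, Z=1, X=3) weight 4/2673
  (Y=0, W=3, U=1, Z=0, X=4) weight 1/891
  … 44 more
Group by W:
  weight(W=0) = 28/891
  weight(W=1) = 80/891
  weight(W=2) = 14/891
  weight(W=3) = 20/891
Total weight = 28/891 + 80/891 + 14/891 + 20/891 = 142/891
P(W=0 | obs) = 28/891 / 142/891 = 14/71
P(W=1 | obs) = 80/891 / 142/891 = 40/71
P(W=2 | obs) = 14/891 / 142/891 = 7/71
P(W=3 | obs) = 20/891 / 142/891 = 10/71

P(W=0) = 14/71, P(W=1) = 40/71, P(W=2) = 7/71, P(W=3) = 10/71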